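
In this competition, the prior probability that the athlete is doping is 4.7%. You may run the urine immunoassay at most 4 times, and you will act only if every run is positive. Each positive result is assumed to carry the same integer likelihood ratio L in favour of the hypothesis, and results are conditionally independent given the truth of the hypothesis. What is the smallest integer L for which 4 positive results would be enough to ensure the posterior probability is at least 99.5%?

Prior odds = 0.047/0.953 = 47/953.
Target odds = 0.995/0.005 = 199.
Need L⁴ ≥ 199 ÷ (47/953) = 189647/47.
7⁴ = 2401 < 189647/47 ≤ 4096 = 8⁴, so L = 8.

8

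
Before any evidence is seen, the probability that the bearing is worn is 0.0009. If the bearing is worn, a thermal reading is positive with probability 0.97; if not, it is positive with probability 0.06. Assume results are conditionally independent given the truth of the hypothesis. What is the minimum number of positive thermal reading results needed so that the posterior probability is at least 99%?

Prior odds: 0.0009 ÷ 0.9991 = 9/9991.
Likelihood ratio of a positive = 0.97/0.06 = 97/6.
Target posterior odds = 0.99/0.01 = 99.
Need (9/9991) × (97/6)ⁿ ≥ 99, i.e. (97/6)ⁿ ≥ 109901.
(97/6)⁴ = 88529281/1296 falls short of 109901 but (97/6)⁵ ≈1.10434e+06 reaches it, so n = 5.

5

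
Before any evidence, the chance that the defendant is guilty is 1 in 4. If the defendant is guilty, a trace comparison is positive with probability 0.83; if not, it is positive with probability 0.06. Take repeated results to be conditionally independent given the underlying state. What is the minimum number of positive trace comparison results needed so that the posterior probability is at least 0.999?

Prior odds: 0.25 ÷ 0.75 = 1/3.
Likelihood ratio of a positive = 0.83/0.06 = 83/6.
Target posterior odds = 0.999/0.001 = 999.
Need (1/3) × (83/6)ⁿ ≥ 999, i.e. (83/6)ⁿ ≥ 2997.
(83/6)³ = 571787/216 falls short of 2997 but (83/6)⁴ = 47458321/1296 reaches it, so n = 4.

4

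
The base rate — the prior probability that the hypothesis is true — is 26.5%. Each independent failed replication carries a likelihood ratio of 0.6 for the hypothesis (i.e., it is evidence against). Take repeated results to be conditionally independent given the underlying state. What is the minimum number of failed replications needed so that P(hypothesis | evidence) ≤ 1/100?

7

Prior odds: 0.265 ÷ 0.735 = 53/147.
Likelihood ratio per failed replication = 0.6.
Target posterior odds = 0.01/0.99 = 1/99.
Require 0.6ⁿ ≤ 1/99 ÷ (53/147) = 49/1749.
0.6⁶ = 729/15625 is still above 49/1749 but 0.6⁷ = 2187/78125 is at or below it, so n = 7.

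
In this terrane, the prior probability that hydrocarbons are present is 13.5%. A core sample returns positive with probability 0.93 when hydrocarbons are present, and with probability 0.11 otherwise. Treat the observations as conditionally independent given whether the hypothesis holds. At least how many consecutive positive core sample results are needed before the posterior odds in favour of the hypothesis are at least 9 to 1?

Prior odds = 0.135/0.865 = 27/173.
Likelihood ratio of a positive result = 0.93/0.11 = 93/11.
Target odds = 9.
Require (93/11)ⁿ ≥ 9 ÷ (27/173) = 173/3.
(93/11)¹ = 93/11 falls short of 173/3 but (93/11)² = 8649/121 reaches it, so n = 2.

2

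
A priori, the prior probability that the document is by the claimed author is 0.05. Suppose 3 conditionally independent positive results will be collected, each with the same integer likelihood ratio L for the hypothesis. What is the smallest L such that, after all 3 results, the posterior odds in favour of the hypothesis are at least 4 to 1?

5

Prior odds = 0.05/0.95 = 1/19.
Target odds = 4.
Need L³ ≥ 4 ÷ (1/19) = 76.
4³ = 64 < 76 ≤ 125 = 5³, so L = 5.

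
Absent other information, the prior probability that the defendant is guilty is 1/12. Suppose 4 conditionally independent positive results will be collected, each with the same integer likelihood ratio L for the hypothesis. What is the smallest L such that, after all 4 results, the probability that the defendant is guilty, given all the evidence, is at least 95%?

4

Prior odds = (1/12)/(11/12) = 1/11.
Target odds = 0.95/0.05 = 19.
Need L⁴ ≥ 19 ÷ (1/11) = 209.
3⁴ = 81 < 209 ≤ 256 = 4⁴, so L = 4.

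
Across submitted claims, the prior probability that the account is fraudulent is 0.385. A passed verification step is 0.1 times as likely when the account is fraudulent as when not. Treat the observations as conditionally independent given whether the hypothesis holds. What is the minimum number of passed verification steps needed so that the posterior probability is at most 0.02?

2

Prior odds: 0.385 ÷ 0.615 = 77/123.
Likelihood ratio per passed verification step = 0.1.
Target odds: 0.02 ÷ 0.98 = 1/49.
Need (77/123) × 0.1ⁿ ≤ 1/49, i.e. 0.1ⁿ ≤ 123/3773.
0.1¹ = 0.1 is still above 123/3773 but 0.1² = 0.01 is at or below it, so n = 2.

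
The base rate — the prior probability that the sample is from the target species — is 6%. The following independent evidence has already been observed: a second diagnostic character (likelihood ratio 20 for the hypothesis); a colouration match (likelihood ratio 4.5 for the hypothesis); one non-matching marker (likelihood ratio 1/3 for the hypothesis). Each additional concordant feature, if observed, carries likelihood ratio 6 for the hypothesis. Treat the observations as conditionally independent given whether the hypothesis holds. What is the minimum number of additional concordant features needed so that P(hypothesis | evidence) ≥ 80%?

Prior odds = 0.06/0.94 = 3/47.
Combined Bayes factor of the evidence already in hand = 20 × 4.5 × (1/3) = 30.
Odds after that evidence = (3/47) × 30 = 90/47.
Target odds = 0.8/0.2 = 4.
Need 6ⁿ ≥ 4 ÷ (90/47) = 94/45.
6¹ = 6, which meets the required 94/45; so n = 1.

1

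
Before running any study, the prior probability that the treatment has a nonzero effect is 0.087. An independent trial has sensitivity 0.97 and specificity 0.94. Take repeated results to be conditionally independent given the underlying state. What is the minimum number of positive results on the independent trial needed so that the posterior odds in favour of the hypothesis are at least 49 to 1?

Prior odds = 0.087/0.913 = 87/913.
False-positive rate = 1 − 0.94 = 0.06; likelihood ratio of a positive = 0.97/0.06 = 97/6.
Target odds = 49.
Need (87/913) × (97/6)ⁿ ≥ 49, i.e. (97/6)ⁿ ≥ 44737/87.
(97/6)² = 9409/36 falls short of 44737/87 but (97/6)³ = 912673/216 reaches it, so n = 3.

3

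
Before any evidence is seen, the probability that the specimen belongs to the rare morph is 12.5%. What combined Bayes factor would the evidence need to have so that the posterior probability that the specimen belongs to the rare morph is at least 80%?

Prior odds = 0.125/0.875 = 1/7.
Target odds = 0.8/0.2 = 4.
Required Bayes factor = 4 ÷ (1/7) = 28.

28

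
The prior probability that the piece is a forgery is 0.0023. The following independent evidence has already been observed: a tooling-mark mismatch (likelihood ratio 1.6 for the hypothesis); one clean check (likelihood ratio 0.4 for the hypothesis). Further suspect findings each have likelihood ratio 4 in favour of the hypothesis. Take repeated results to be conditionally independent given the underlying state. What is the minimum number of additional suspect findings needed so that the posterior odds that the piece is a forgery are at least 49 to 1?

8

Prior odds = 0.0023/0.9977 = 23/9977.
Combined Bayes factor of the evidence already in hand = 1.6 × 0.4 = 0.64.
Odds after that evidence = (23/9977) × 0.64 = 368/249425.
Target odds = 49.
Need 4ⁿ ≥ 49 ÷ (368/249425) = 12221825/368.
4⁷ = 16384 falls short of 12221825/368 but 4⁸ = 65536 reaches it, so n = 8.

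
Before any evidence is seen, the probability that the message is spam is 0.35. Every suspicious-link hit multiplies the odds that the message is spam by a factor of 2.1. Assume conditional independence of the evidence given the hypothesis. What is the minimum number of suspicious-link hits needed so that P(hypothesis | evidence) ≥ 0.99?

8

Prior odds = 0.35/0.65 = 7/13.
Likelihood ratio per suspicious-link hit = 2.1.
Target posterior odds = 0.99/0.01 = 99.
Require 2.1ⁿ ≥ 99 ÷ (7/13) = 1287/7.
2.1⁷ ≈180.109 falls short of 1287/7 but 2.1⁸ ≈378.229 reaches it, so n = 8.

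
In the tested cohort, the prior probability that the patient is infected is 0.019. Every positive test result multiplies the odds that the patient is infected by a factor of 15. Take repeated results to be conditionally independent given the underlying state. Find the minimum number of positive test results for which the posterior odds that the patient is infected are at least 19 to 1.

Prior odds = 0.019/0.981 = 19/981.
Likelihood ratio per positive test result = 15.
Target odds = 19.
Require 15ⁿ ≥ 19 ÷ (19/981) = 981.
15² = 225 falls short of 981 but 15³ = 3375 reaches it, so n = 3.

3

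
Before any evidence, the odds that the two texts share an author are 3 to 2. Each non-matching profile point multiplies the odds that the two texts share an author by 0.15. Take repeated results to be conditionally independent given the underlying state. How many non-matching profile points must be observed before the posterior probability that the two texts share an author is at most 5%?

Prior odds = 1.5.
Likelihood ratio per non-matching profile point = 0.15.
Target odds: 0.05 ÷ 0.95 = 1/19.
Need 1.5 × 0.15ⁿ ≤ 1/19, i.e. 0.15ⁿ ≤ 2/57.
0.15¹ = 0.15 is still above 2/57 but 0.15² = 0.0225 is at or below it, so n = 2.

2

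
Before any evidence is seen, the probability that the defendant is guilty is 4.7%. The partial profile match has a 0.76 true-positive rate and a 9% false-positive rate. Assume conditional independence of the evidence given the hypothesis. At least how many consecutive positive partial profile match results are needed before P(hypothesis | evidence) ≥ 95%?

3

Prior odds: 0.047 ÷ 0.953 = 47/953.
Likelihood ratio of a positive result = 0.76/0.09 = 76/9.
Target posterior odds = 0.95/0.05 = 19.
Require (76/9)ⁿ ≥ 19 ÷ (47/953) = 18107/47.
(76/9)² = 5776/81 falls short of 18107/47 but (76/9)³ = 438976/729 reaches it, so n = 3.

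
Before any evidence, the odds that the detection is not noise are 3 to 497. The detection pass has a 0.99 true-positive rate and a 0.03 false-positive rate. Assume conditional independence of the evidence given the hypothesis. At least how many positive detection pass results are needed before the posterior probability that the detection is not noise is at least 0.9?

3

Prior odds = 3/497.
Likelihood ratio of a positive result = 0.99/0.03 = 33.
Target posterior odds = 0.9/0.1 = 9.
Require 33ⁿ ≥ 9 ÷ (3/497) = 1491.
33² = 1089 falls short of 1491 but 33³ = 35937 reaches it, so n = 3.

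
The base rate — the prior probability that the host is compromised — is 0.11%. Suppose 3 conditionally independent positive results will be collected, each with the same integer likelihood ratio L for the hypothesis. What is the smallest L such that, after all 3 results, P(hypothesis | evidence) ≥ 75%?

Prior odds = 0.0011/0.9989 = 11/9989.
Target odds = 0.75/0.25 = 3.
Need L³ ≥ 3 ÷ (11/9989) = 29967/11.
13³ = 2197 < 29967/11 ≤ 2744 = 14³, so L = 14.

14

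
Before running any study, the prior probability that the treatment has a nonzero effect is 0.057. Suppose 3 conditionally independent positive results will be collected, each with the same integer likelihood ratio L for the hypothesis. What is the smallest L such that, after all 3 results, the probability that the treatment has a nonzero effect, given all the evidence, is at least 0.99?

Prior odds = 0.057/0.943 = 57/943.
Target odds = 0.99/0.01 = 99.
Need L³ ≥ 99 ÷ (57/943) = 31119/19.
11³ = 1331 < 31119/19 ≤ 1728 = 12³, so L = 12.

12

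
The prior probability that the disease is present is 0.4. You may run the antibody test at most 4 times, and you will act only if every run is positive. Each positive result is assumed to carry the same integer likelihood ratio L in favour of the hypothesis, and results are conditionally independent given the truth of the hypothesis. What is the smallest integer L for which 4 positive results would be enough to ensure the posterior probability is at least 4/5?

Prior odds = 0.4/0.6 = 2/3.
Target odds = 0.8/0.2 = 4.
Need L⁴ ≥ 4 ÷ (2/3) = 6.
1⁴ = 1 < 6 ≤ 16 = 2⁴, so L = 2.

2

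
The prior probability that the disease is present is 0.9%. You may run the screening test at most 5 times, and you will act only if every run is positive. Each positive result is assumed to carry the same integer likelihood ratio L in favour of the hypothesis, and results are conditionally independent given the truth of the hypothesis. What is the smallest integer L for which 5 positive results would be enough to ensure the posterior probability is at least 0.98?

6

Prior odds = 0.009/0.991 = 9/991.
Target odds = 0.98/0.02 = 49.
Need L⁵ ≥ 49 ÷ (9/991) = 48559/9.
5⁵ = 3125 < 48559/9 ≤ 7776 = 6⁵, so L = 6.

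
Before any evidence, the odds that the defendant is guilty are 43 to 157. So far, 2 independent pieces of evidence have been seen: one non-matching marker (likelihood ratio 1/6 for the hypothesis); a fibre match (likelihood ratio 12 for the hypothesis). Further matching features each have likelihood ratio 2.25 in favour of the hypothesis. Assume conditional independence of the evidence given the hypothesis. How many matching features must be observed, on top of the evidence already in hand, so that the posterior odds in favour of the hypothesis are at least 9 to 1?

Prior odds = 43/157.
Combined Bayes factor of the evidence already in hand = (1/6) × 12 = 2.
Odds after that evidence = (43/157) × 2 = 86/157.
Target odds = 9.
Need 2.25ⁿ ≥ 9 ÷ (86/157) = 1413/86.
2.25³ = 11.390625 falls short of 1413/86 but 2.25⁴ = 25.62890625 reaches it, so n = 4.

4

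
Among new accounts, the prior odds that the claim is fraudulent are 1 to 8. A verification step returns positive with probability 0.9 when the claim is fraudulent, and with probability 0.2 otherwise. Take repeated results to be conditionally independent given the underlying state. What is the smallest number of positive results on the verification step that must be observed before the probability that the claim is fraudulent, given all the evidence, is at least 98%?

4

Prior odds = 0.125.
Likelihood ratio of a positive result = 0.9/0.2 = 4.5.
Target posterior odds = 0.98/0.02 = 49.
Need 0.125 × 4.5ⁿ ≥ 49, i.e. 4.5ⁿ ≥ 392.
4.5³ = 91.125 falls short of 392 but 4.5⁴ = 410.0625 reaches it, so n = 4.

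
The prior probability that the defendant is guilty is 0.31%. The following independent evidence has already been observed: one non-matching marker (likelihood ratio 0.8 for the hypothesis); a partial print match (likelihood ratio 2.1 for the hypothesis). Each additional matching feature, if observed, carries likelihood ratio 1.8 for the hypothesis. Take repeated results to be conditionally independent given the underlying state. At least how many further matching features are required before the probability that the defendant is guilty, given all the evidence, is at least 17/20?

Prior odds = 0.0031/0.9969 = 31/9969.
Combined Bayes factor of the evidence already in hand = 0.8 × 2.1 = 1.68.
Odds after that evidence = (31/9969) × 1.68 = 434/83075.
Target odds = 0.85/0.15 = 17/3.
Need 1.8ⁿ ≥ 17/3 ÷ (434/83075) = 1412275/1302.
1.8¹¹ ≈642.684 falls short of 1412275/1302 but 1.8¹² ≈1156.83 reaches it, so n = 12.

12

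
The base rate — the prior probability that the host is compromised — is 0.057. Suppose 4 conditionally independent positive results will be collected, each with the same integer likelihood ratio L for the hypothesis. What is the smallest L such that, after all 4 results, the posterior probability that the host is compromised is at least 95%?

5

Prior odds = 0.057/0.943 = 57/943.
Target odds = 0.95/0.05 = 19.
Need L⁴ ≥ 19 ÷ (57/943) = 943/3.
4⁴ = 256 < 943/3 ≤ 625 = 5⁴, so L = 5.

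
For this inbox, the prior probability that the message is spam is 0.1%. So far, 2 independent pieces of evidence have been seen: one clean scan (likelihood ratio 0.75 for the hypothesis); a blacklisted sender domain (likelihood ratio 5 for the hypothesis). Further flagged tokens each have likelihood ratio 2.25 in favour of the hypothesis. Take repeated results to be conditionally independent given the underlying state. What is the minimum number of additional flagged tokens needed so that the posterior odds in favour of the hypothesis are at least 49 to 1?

Prior odds = 0.001/0.999 = 1/999.
Combined Bayes factor of the evidence already in hand = 0.75 × 5 = 3.75.
Odds after that evidence = (1/999) × 3.75 = 5/1332.
Target odds = 49.
Need 2.25ⁿ ≥ 49 ÷ (5/1332) = 13053.6.
2.25¹¹ ≈7481.83 falls short of 13053.6 but 2.25¹² ≈16834.1 reaches it, so n = 12.

12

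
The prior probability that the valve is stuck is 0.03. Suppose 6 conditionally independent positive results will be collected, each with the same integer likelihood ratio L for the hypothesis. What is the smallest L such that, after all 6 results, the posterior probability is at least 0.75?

Prior odds = 0.03/0.97 = 3/97.
Target odds = 0.75/0.25 = 3.
Need L⁶ ≥ 3 ÷ (3/97) = 97.
2⁶ = 64 < 97 ≤ 729 = 3⁶, so L = 3.

3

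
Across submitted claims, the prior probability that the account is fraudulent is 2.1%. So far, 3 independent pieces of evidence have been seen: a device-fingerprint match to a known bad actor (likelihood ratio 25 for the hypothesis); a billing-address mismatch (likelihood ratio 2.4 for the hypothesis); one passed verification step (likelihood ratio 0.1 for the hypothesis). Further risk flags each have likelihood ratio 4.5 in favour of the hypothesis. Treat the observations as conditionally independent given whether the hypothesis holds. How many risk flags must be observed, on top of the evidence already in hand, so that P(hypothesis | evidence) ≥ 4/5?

Prior odds = 0.021/0.979 = 21/979.
Combined Bayes factor of the evidence already in hand = 25 × 2.4 × 0.1 = 6.
Odds after that evidence = (21/979) × 6 = 126/979.
Target odds = 0.8/0.2 = 4.
Need 4.5ⁿ ≥ 4 ÷ (126/979) = 1958/63.
4.5² = 20.25 falls short of 1958/63 but 4.5³ = 91.125 reaches it, so n = 3.

3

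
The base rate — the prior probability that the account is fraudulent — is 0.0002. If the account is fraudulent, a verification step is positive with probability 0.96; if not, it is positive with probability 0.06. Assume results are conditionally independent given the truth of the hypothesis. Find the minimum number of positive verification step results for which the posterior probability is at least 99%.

5

Prior odds: 0.0002 ÷ 0.9998 = 1/4999.
Likelihood ratio of a positive = 0.96/0.06 = 16.
Target odds: 0.99 ÷ 0.01 = 99.
Need (1/4999) × 16ⁿ ≥ 99, i.e. 16ⁿ ≥ 494901.
16⁴ = 65536 falls short of 494901 but 16⁵ = 1048576 reaches it, so n = 5.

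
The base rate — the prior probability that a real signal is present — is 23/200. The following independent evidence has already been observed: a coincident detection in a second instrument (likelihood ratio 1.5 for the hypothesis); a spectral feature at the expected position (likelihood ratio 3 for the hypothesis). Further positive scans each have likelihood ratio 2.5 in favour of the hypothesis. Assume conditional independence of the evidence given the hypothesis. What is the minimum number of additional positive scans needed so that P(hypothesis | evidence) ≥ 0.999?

9

Prior odds = 0.115/0.885 = 23/177.
Combined Bayes factor of the evidence already in hand = 1.5 × 3 = 4.5.
Odds after that evidence = (23/177) × 4.5 = 69/118.
Target odds = 0.999/0.001 = 999.
Need 2.5ⁿ ≥ 999 ÷ (69/118) = 39294/23.
2.5⁸ = 390625/256 falls short of 39294/23 but 2.5⁹ = 1953125/512 reaches it, so n = 9.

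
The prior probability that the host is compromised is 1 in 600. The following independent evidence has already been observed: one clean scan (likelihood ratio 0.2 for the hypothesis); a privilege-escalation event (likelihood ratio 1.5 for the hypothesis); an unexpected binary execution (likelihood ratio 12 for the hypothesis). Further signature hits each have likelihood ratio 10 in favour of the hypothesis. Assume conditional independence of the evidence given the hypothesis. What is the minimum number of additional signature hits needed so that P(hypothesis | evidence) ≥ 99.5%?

5

Prior odds = (1/600)/(599/600) = 1/599.
Combined Bayes factor of the evidence already in hand = 0.2 × 1.5 × 12 = 3.6.
Odds after that evidence = (1/599) × 3.6 = 18/2995.
Target odds = 0.995/0.005 = 199.
Need 10ⁿ ≥ 199 ÷ (18/2995) = 596005/18.
10⁴ = 10000 falls short of 596005/18 but 10⁵ = 100000 reaches it, so n = 5.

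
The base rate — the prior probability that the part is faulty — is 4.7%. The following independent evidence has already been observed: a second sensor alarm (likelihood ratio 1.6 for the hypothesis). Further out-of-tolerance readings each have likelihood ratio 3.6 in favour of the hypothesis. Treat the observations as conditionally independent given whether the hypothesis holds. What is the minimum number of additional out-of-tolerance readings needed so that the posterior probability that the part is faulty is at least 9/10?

Prior odds = 0.047/0.953 = 47/953.
Bayes factor of the evidence already in hand = 1.6.
Odds after that evidence = (47/953) × 1.6 = 376/4765.
Target odds = 0.9/0.1 = 9.
Need 3.6ⁿ ≥ 9 ÷ (376/4765) = 42885/376.
3.6³ = 46.656 falls short of 42885/376 but 3.6⁴ = 167.9616 reaches it, so n = 4.

4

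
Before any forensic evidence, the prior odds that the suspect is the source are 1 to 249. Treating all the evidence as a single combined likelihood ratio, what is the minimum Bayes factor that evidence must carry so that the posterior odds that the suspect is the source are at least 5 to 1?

1245

Prior odds = 1/249.
Target odds = 5.
Required Bayes factor = 5 ÷ (1/249) = 1245.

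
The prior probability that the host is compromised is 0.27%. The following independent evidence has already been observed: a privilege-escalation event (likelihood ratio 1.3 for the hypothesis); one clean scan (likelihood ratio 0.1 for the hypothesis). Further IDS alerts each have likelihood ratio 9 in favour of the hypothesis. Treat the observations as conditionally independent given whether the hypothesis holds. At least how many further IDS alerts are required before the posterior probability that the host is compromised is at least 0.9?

5

Prior odds = 0.0027/0.9973 = 27/9973.
Combined Bayes factor of the evidence already in hand = 1.3 × 0.1 = 0.13.
Odds after that evidence = (27/9973) × 0.13 = 351/997300.
Target odds = 0.9/0.1 = 9.
Need 9ⁿ ≥ 9 ÷ (351/997300) = 997300/39.
9⁴ = 6561 falls short of 997300/39 but 9⁵ = 59049 reaches it, so n = 5.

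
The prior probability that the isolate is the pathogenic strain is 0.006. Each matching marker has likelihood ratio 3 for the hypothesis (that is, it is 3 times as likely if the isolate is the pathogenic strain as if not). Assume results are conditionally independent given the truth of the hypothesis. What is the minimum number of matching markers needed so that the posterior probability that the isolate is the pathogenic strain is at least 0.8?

Prior odds: 0.006 ÷ 0.994 = 3/497.
Likelihood ratio per matching marker = 3.
Target posterior odds = 0.8/0.2 = 4.
Require 3ⁿ ≥ 4 ÷ (3/497) = 1988/3.
3⁵ = 243 falls short of 1988/3 but 3⁶ = 729 reaches it, so n = 6.

6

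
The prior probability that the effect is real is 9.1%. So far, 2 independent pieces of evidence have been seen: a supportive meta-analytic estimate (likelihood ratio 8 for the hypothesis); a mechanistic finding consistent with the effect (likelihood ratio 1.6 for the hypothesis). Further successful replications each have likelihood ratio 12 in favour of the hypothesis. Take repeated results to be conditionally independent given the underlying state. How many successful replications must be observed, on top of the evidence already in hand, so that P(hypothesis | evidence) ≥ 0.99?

Prior odds = 0.091/0.909 = 91/909.
Combined Bayes factor of the evidence already in hand = 8 × 1.6 = 12.8.
Odds after that evidence = (91/909) × 12.8 = 5824/4545.
Target odds = 0.99/0.01 = 99.
Need 12ⁿ ≥ 99 ÷ (5824/4545) = 449955/5824.
12¹ = 12 falls short of 449955/5824 but 12² = 144 reaches it, so n = 2.

2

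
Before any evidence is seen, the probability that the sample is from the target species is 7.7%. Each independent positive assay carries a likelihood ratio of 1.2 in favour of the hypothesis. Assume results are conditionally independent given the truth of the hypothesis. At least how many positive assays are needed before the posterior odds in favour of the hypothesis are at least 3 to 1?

Prior odds = 0.077/0.923 = 77/923.
Likelihood ratio per positive assay = 1.2.
Target odds = 3.
Require 1.2ⁿ ≥ 3 ÷ (77/923) = 2769/77.
1.2¹⁹ ≈31.948 falls short of 2769/77 but 1.2²⁰ ≈38.3376 reaches it, so n = 20.

20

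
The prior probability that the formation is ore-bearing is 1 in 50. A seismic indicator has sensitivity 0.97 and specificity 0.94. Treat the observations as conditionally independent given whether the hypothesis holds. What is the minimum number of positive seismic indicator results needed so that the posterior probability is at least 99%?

4

Prior odds = 0.02/0.98 = 1/49.
False-positive rate = 1 − 0.94 = 0.06; likelihood ratio of a positive = 0.97/0.06 = 97/6.
Target posterior odds = 0.99/0.01 = 99.
Require (97/6)ⁿ ≥ 99 ÷ (1/49) = 4851.
(97/6)³ = 912673/216 falls short of 4851 but (97/6)⁴ = 88529281/1296 reaches it, so n = 4.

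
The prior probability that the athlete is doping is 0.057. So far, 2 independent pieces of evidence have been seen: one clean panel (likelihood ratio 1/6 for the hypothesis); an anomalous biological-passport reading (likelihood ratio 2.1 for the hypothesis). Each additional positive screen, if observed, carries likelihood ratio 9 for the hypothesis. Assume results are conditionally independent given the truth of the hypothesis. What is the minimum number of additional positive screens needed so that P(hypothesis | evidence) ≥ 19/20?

Prior odds = 0.057/0.943 = 57/943.
Combined Bayes factor of the evidence already in hand = (1/6) × 2.1 = 0.35.
Odds after that evidence = (57/943) × 0.35 = 399/18860.
Target odds = 0.95/0.05 = 19.
Need 9ⁿ ≥ 19 ÷ (399/18860) = 18860/21.
9³ = 729 falls short of 18860/21 but 9⁴ = 6561 reaches it, so n = 4.

4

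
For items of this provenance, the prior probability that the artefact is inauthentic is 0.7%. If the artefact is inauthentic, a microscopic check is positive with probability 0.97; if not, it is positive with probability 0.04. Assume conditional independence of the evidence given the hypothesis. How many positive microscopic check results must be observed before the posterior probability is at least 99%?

3

Prior odds: 0.007 ÷ 0.993 = 7/993.
Likelihood ratio of a positive = 0.97/0.04 = 24.25.
Target odds: 0.99 ÷ 0.01 = 99.
Need (7/993) × 24.25ⁿ ≥ 99, i.e. 24.25ⁿ ≥ 98307/7.
24.25² = 588.0625 falls short of 98307/7 but 24.25³ = 912673/64 reaches it, so n = 3.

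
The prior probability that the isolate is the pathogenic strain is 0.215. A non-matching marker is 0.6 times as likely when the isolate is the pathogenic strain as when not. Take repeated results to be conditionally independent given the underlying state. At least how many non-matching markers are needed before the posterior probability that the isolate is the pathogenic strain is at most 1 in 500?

Prior odds = 0.215/0.785 = 43/157.
Likelihood ratio per non-matching marker = 0.6.
Target odds: 0.002 ÷ 0.998 = 1/499.
Need (43/157) × 0.6ⁿ ≤ 1/499, i.e. 0.6ⁿ ≤ 157/21457.
0.6⁹ = 19683/1953125 is still above 157/21457 but 0.6¹⁰ = 59049/9765625 is at or below it, so n = 10.

10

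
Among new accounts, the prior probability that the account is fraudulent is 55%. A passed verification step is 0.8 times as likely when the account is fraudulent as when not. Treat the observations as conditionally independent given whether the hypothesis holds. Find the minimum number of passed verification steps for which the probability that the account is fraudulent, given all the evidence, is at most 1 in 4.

6

Prior odds: 0.55 ÷ 0.45 = 11/9.
Likelihood ratio per passed verification step = 0.8.
Target odds: 0.25 ÷ 0.75 = 1/3.
Need (11/9) × 0.8ⁿ ≤ 1/3, i.e. 0.8ⁿ ≤ 3/11.
0.8⁵ = 0.32768 is still above 3/11 but 0.8⁶ = 4096/15625 is at or below it, so n = 6.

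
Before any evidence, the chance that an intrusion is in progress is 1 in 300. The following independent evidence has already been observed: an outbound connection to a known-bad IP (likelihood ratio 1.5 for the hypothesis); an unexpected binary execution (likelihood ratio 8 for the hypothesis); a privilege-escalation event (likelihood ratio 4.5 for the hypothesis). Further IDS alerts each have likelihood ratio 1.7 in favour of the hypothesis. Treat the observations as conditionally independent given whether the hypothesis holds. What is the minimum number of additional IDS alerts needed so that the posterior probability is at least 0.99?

12

Prior odds = (1/300)/(299/300) = 1/299.
Combined Bayes factor of the evidence already in hand = 1.5 × 8 × 4.5 = 54.
Odds after that evidence = (1/299) × 54 = 54/299.
Target odds = 0.99/0.01 = 99.
Need 1.7ⁿ ≥ 99 ÷ (54/299) = 3289/6.
1.7¹¹ ≈342.719 falls short of 3289/6 but 1.7¹² ≈582.622 reaches it, so n = 12.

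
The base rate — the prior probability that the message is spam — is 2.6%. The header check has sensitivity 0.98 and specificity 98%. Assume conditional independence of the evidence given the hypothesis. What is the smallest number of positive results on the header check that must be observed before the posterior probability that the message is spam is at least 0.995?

3

Prior odds: 0.026 ÷ 0.974 = 13/487.
False-positive rate = 1 − 0.98 = 0.02; likelihood ratio of a positive = 0.98/0.02 = 49.
Target posterior odds = 0.995/0.005 = 199.
Require 49ⁿ ≥ 199 ÷ (13/487) = 96913/13.
49² = 2401 falls short of 96913/13 but 49³ = 117649 reaches it, so n = 3.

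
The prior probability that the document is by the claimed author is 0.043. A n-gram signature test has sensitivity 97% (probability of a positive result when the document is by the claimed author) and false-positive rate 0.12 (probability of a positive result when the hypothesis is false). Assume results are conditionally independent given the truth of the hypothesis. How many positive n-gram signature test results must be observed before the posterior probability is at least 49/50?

Prior odds = 0.043/0.957 = 43/957.
Likelihood ratio of a positive result = 0.97/0.12 = 97/12.
Target odds: 0.98 ÷ 0.02 = 49.
Need (43/957) × (97/12)ⁿ ≥ 49, i.e. (97/12)ⁿ ≥ 46893/43.
(97/12)³ = 912673/1728 falls short of 46893/43 but (97/12)⁴ = 88529281/20736 reaches it, so n = 4.

4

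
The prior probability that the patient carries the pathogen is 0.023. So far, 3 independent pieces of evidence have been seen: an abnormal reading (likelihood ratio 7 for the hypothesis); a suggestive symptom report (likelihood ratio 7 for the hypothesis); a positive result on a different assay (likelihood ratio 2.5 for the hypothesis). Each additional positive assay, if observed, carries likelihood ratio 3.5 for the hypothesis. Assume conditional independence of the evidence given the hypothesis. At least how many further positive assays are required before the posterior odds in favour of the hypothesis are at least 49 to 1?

3

Prior odds = 0.023/0.977 = 23/977.
Combined Bayes factor of the evidence already in hand = 7 × 7 × 2.5 = 122.5.
Odds after that evidence = (23/977) × 122.5 = 5635/1954.
Target odds = 49.
Need 3.5ⁿ ≥ 49 ÷ (5635/1954) = 1954/115.
3.5² = 12.25 falls short of 1954/115 but 3.5³ = 42.875 reaches it, so n = 3.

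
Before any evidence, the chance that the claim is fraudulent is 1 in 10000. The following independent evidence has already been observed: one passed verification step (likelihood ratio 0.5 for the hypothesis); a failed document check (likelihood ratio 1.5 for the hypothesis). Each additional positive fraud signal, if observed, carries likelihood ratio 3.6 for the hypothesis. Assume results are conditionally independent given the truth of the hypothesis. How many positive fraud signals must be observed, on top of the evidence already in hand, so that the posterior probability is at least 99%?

12

Prior odds = 0.0001/0.9999 = 1/9999.
Combined Bayes factor of the evidence already in hand = 0.5 × 1.5 = 0.75.
Odds after that evidence = (1/9999) × 0.75 = 1/13332.
Target odds = 0.99/0.01 = 99.
Need 3.6ⁿ ≥ 99 ÷ (1/13332) = 1319868.
3.6¹¹ ≈1.31622e+06 falls short of 1319868 but 3.6¹² ≈4.73838e+06 reaches it, so n = 12.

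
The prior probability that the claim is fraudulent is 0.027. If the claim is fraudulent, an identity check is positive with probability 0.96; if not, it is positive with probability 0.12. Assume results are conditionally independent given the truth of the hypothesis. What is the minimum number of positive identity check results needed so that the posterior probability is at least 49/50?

Prior odds = 0.027/0.973 = 27/973.
Likelihood ratio of a positive = 0.96/0.12 = 8.
Target posterior odds = 0.98/0.02 = 49.
Need (27/973) × 8ⁿ ≥ 49, i.e. 8ⁿ ≥ 47677/27.
8³ = 512 falls short of 47677/27 but 8⁴ = 4096 reaches it, so n = 4.

4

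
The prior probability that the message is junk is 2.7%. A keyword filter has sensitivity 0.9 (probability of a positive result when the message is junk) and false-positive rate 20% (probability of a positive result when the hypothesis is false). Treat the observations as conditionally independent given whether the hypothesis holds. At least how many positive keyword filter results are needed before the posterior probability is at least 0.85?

4

Prior odds: 0.027 ÷ 0.973 = 27/973.
Likelihood ratio of a positive result = 0.9/0.2 = 4.5.
Target odds: 0.85 ÷ 0.15 = 17/3.
Require 4.5ⁿ ≥ 17/3 ÷ (27/973) = 16541/81.
4.5³ = 91.125 falls short of 16541/81 but 4.5⁴ = 410.0625 reaches it, so n = 4.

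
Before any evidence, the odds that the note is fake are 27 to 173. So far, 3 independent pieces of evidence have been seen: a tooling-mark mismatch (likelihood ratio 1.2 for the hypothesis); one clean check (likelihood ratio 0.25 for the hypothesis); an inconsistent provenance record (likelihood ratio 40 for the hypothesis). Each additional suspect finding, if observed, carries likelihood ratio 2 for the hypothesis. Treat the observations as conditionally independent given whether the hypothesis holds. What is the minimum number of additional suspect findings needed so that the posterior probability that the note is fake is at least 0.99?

Prior odds = 27/173.
Combined Bayes factor of the evidence already in hand = 1.2 × 0.25 × 40 = 12.
Odds after that evidence = (27/173) × 12 = 324/173.
Target odds = 0.99/0.01 = 99.
Need 2ⁿ ≥ 99 ÷ (324/173) = 1903/36.
2⁵ = 32 falls short of 1903/36 but 2⁶ = 64 reaches it, so n = 6.

6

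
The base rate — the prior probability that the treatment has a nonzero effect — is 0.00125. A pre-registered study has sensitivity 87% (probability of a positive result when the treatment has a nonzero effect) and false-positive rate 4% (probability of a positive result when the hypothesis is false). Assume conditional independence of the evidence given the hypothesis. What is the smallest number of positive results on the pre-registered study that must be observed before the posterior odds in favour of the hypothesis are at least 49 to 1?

Prior odds: 0.00125 ÷ 0.99875 = 1/799.
Likelihood ratio of a positive result = 0.87/0.04 = 21.75.
Target odds = 49.
Require 21.75ⁿ ≥ 49 ÷ (1/799) = 39151.
21.75³ = 658503/64 falls short of 39151 but 21.75⁴ = 57289761/256 reaches it, so n = 4.

4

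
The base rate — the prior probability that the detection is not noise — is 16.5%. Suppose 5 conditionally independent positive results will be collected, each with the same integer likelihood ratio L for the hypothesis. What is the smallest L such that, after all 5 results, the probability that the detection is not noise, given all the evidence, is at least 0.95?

3

Prior odds = 0.165/0.835 = 33/167.
Target odds = 0.95/0.05 = 19.
Need L⁵ ≥ 19 ÷ (33/167) = 3173/33.
2⁵ = 32 < 3173/33 ≤ 243 = 3⁵, so L = 3.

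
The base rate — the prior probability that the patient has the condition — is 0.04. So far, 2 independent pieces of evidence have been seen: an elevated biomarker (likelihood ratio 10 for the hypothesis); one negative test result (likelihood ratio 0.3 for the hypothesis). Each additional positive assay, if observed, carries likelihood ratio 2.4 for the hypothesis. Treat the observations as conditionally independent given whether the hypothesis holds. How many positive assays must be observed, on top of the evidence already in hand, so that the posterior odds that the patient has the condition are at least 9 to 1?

5

Prior odds = 0.04/0.96 = 1/24.
Combined Bayes factor of the evidence already in hand = 10 × 0.3 = 3.
Odds after that evidence = (1/24) × 3 = 0.125.
Target odds = 9.
Need 2.4ⁿ ≥ 9 ÷ 0.125 = 72.
2.4⁴ = 33.1776 falls short of 72 but 2.4⁵ = 79.62624 reaches it, so n = 5.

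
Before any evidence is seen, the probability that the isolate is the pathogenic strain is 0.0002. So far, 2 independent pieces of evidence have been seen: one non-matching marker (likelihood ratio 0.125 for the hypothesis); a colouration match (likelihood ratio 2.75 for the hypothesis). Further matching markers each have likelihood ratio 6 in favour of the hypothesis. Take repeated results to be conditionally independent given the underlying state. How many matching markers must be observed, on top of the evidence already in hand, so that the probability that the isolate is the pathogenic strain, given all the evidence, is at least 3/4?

Prior odds = 0.0002/0.9998 = 1/4999.
Combined Bayes factor of the evidence already in hand = 0.125 × 2.75 = 0.34375.
Odds after that evidence = (1/4999) × 0.34375 = 11/159968.
Target odds = 0.75/0.25 = 3.
Need 6ⁿ ≥ 3 ÷ (11/159968) = 479904/11.
6⁵ = 7776 falls short of 479904/11 but 6⁶ = 46656 reaches it, so n = 6.

6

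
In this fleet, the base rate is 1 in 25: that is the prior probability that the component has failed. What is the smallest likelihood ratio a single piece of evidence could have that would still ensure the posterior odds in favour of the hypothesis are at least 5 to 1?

Prior odds = 0.04/0.96 = 1/24.
Target odds = 5.
Required Bayes factor = 5 ÷ (1/24) = 120.

120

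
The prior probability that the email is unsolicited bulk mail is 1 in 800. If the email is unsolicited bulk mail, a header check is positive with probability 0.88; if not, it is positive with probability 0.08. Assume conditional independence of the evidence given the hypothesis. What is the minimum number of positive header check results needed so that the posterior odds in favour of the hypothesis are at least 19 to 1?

Prior odds: 0.00125 ÷ 0.99875 = 1/799.
Likelihood ratio of a positive = 0.88/0.08 = 11.
Target odds = 19.
Require 11ⁿ ≥ 19 ÷ (1/799) = 15181.
11⁴ = 14641 falls short of 15181 but 11⁵ = 161051 reaches it, so n = 5.

5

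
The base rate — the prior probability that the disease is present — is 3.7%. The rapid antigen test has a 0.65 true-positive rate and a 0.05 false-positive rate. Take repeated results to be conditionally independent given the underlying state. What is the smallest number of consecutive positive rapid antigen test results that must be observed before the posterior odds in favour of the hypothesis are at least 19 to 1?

Prior odds: 0.037 ÷ 0.963 = 37/963.
Likelihood ratio of a positive result = 0.65/0.05 = 13.
Target odds = 19.
Need (37/963) × 13ⁿ ≥ 19, i.e. 13ⁿ ≥ 18297/37.
13² = 169 falls short of 18297/37 but 13³ = 2197 reaches it, so n = 3.

3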